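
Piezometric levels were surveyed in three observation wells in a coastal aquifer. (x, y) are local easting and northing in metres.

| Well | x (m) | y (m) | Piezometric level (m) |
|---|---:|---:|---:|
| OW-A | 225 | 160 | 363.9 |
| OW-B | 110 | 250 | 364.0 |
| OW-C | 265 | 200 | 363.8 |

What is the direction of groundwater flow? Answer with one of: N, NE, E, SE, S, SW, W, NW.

Differences from OW-A: to OW-B (Δx, Δy, Δh) = (-115, 90, +0.1); to OW-C = (40, 40, -0.1).
Determinant of the coordinate differences = (-115)·40 − 40·90 = -8200.
∂h/∂x = [(+0.1)·40 − (-0.1)·90] / -8200 = -0.001585
∂h/∂y = [(-115)·(-0.1) − 40·(+0.1)] / -8200 = -0.0009146
Flow = −∇h = (+0.001585 east, +0.0009146 north), which points northeast.

NE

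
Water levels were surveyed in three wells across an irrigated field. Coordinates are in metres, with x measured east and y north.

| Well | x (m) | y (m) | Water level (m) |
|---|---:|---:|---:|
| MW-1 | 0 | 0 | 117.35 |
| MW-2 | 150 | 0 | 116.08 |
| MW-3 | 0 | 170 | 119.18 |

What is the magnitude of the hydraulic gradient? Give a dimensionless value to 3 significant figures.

∂h/∂x = (116.08 − 117.35) / (150 − 0) = -0.008467
∂h/∂y = (119.18 − 117.35) / (170 − 0) = +0.01076
|∇h| = √(-0.008467² + 0.01076²) = 0.01369

0.0137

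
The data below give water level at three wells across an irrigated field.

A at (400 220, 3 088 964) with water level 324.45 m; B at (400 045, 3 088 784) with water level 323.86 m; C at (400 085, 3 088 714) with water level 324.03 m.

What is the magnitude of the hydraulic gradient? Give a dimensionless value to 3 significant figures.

Differences from A: to B (Δx, Δy, Δh) = (-175, -180, -0.59); to C = (-135, -250, -0.42).
Solve a·Δx + b·Δy = Δh: det = (-175)·(-250) − (-135)·(-180) = 19450.
∂h/∂x = [(-0.59)·(-250) − (-0.42)·(-180)] / 19450 = +0.003697
∂h/∂y = [(-175)·(-0.42) − (-135)·(-0.59)] / 19450 = -0.0003162
|∇h| = √(0.003697² + -0.0003162²) = 0.00371

0.00371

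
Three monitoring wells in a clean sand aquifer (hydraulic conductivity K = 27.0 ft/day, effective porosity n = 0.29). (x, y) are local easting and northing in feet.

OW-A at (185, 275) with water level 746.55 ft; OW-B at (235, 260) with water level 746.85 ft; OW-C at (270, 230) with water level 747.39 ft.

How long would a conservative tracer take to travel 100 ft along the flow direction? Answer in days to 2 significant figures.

Taking OW-A as reference: OW-B−OW-A = (50, -15, +0.30); OW-C−OW-A = (85, -45, +0.84).
Determinant of the coordinate differences = 50·(-45) − 85·(-15) = -975.
∂h/∂x = [(+0.30)·(-45) − (+0.84)·(-15)] / -975 = +0.0009231
∂h/∂y = [50·(+0.84) − 85·(+0.30)] / -975 = -0.01692
|∇h| = √(0.0009231² + -0.01692²) = 0.01695
Seepage velocity v = K·i/n = 27.0 × 0.01695 / 0.29 = 1.578 ft/day.
t = 100 / 1.578 = 63.37 days.

63 days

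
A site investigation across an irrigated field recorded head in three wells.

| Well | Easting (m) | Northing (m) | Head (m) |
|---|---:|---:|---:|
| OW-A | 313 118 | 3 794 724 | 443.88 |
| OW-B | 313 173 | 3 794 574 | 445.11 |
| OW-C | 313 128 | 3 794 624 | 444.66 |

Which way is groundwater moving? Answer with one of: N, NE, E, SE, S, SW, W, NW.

N

With h = a·x + b·y + c and OW-A as origin, the differences give:
  55·a + (-150)·b = +1.23
  10·a + (-100)·b = +0.78
Eliminate b (×(-100) and ×(-150), subtract): -4000·a = -6.000 → a = ∂h/∂x = +0.001500
Back-substitute: b = ∂h/∂y = -0.007650.
Flow = −∇h = (-0.001500 east, +0.007650 north), which points north.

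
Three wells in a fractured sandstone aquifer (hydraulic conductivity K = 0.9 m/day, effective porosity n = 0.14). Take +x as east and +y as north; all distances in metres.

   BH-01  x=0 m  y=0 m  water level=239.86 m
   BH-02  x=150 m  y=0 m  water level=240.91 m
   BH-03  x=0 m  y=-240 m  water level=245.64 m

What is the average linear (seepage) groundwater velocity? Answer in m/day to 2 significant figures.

∂h/∂x = (240.91 − 239.86) / (150 − 0) = +0.007000
∂h/∂y = (245.64 − 239.86) / (-240 − 0) = -0.02408
|∇h| = √(0.007000² + -0.02408²) = 0.02508
Seepage velocity v = K·i/n = 0.9 × 0.02508 / 0.14 = 0.1612 m/day.

0.16 m/day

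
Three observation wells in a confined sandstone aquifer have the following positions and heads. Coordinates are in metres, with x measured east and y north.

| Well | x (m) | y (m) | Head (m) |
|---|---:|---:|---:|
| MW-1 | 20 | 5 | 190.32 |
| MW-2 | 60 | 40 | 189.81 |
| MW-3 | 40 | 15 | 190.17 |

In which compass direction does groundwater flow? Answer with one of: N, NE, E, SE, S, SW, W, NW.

N

Taking MW-1 as reference: MW-2−MW-1 = (40, 35, -0.51); MW-3−MW-1 = (20, 10, -0.15).
Solve a·Δx + b·Δy = Δh: det = 40·10 − 20·35 = -300.
∂h/∂x = [(-0.51)·10 − (-0.15)·35] / -300 = -0.0005000
∂h/∂y = [40·(-0.15) − 20·(-0.51)] / -300 = -0.01400
Flow = −∇h = (+0.0005000 east, +0.01400 north), which points north.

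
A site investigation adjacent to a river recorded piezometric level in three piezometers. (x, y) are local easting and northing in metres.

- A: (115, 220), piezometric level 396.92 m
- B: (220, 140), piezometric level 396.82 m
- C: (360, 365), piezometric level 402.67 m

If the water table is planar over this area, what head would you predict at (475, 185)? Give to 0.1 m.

400.9 m

Differences from A: to B (Δx, Δy, Δh) = (105, -80, -0.10); to C = (245, 145, +5.75).
Solve a·Δx + b·Δy = Δh: det = 105·145 − 245·(-80) = 34825.
∂h/∂x = [(-0.10)·145 − (+5.75)·(-80)] / 34825 = +0.01279
∂h/∂y = [105·(+5.75) − 245·(-0.10)] / 34825 = +0.01804
h(475, 185) = 396.92 + (+0.01279)·(360) + (+0.01804)·(-35) = 396.92 +4.605 -0.631 = 400.894 m.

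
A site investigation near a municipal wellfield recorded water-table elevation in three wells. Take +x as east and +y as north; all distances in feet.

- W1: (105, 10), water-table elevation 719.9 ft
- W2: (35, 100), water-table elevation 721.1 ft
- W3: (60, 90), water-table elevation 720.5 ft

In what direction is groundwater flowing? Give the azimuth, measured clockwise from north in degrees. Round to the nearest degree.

Differences from W1: to W2 (Δx, Δy, Δh) = (-70, 90, +1.2); to W3 = (-45, 80, +0.6).
Determinant of the coordinate differences = (-70)·80 − (-45)·90 = -1550.
∂h/∂x = [(+1.2)·80 − (+0.6)·90] / -1550 = -0.02710
∂h/∂y = [(-70)·(+0.6) − (-45)·(+1.2)] / -1550 = -0.007742
Flow direction (−∇h) has components (+0.02710 E, +0.007742 N).
Azimuth = atan2(E, N) = atan2(+0.02710, +0.007742) = 74.1° ≈ 074°.

074°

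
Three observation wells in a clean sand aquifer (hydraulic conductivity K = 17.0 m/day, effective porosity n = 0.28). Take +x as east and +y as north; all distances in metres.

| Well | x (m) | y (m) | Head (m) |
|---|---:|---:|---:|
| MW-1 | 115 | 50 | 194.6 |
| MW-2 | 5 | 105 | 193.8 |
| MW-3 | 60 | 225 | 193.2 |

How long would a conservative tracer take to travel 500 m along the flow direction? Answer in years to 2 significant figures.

Taking MW-1 as reference: MW-2−MW-1 = (-110, 55, -0.8); MW-3−MW-1 = (-55, 175, -1.4).
Determinant of the coordinate differences = (-110)·175 − (-55)·55 = -16225.
∂h/∂x = [(-0.8)·175 − (-1.4)·55] / -16225 = +0.003883
∂h/∂y = [(-110)·(-1.4) − (-55)·(-0.8)] / -16225 = -0.006780
|∇h| = √(0.003883² + -0.006780²) = 0.007813
Seepage velocity v = K·i/n = 17.0 × 0.007813 / 0.28 = 0.4744 m/day.
t = 500 / 0.4744 = 1054 days = 2.89 years.

2.9 years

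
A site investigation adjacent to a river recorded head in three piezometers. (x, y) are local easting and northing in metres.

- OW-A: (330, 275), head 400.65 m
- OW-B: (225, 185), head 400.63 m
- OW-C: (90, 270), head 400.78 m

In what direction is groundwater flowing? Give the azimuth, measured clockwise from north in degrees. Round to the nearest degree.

Taking OW-A as reference: OW-B−OW-A = (-105, -90, -0.02); OW-C−OW-A = (-240, -5, +0.13).
Determinant of the coordinate differences = (-105)·(-5) − (-240)·(-90) = -21075.
∂h/∂x = [(-0.02)·(-5) − (+0.13)·(-90)] / -21075 = -0.0005599
∂h/∂y = [(-105)·(+0.13) − (-240)·(-0.02)] / -21075 = +0.0008754
Flow direction (−∇h) has components (+0.0005599 E, -0.0008754 N).
Azimuth = atan2(E, N) = atan2(+0.0005599, -0.0008754) = 147.4° ≈ 147°.

147°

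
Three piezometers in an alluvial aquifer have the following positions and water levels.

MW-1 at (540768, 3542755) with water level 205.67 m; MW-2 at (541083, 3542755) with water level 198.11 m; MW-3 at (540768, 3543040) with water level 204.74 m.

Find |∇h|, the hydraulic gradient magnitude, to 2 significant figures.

0.024

∂h/∂x = (198.11 − 205.67) / (541083 − 540768) = -0.02400
∂h/∂y = (204.74 − 205.67) / (3543040 − 3542755) = -0.003263
|∇h| = √(-0.02400² + -0.003263²) = 0.02422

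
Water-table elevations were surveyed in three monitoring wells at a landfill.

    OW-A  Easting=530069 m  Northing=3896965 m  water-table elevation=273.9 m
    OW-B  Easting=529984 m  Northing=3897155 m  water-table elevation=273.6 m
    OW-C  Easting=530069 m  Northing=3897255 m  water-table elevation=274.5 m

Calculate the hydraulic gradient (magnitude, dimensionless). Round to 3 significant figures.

0.00841

Differences from OW-A: to OW-B (Δx, Δy, Δh) = (-85, 190, -0.3); to OW-C = (0, 290, +0.6).
Determinant of the coordinate differences = (-85)·290 − 0·190 = -24650.
∂h/∂x = [(-0.3)·290 − (+0.6)·190] / -24650 = +0.008154
∂h/∂y = [(-85)·(+0.6) − 0·(-0.3)] / -24650 = +0.002069
|∇h| = √(0.008154² + 0.002069²) = 0.008412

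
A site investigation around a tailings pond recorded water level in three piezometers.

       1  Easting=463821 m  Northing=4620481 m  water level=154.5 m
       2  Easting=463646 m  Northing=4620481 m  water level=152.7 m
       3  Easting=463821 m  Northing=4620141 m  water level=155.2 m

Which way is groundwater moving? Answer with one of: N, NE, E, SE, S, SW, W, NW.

W

∂h/∂x = (152.7 − 154.5) / (463646 − 463821) = +0.01029
∂h/∂y = (155.2 − 154.5) / (4620141 − 4620481) = -0.002059
Flow = −∇h = (-0.01029 east, +0.002059 north), which points west.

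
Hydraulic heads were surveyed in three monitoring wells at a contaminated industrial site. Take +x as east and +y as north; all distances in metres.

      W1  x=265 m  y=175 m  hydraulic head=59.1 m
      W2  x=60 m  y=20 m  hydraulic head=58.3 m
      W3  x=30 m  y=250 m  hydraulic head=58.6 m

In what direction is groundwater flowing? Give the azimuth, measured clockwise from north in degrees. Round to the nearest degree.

238°

Differences from W1: to W2 (Δx, Δy, Δh) = (-205, -155, -0.8); to W3 = (-235, 75, -0.5).
Determinant of the coordinate differences = (-205)·75 − (-235)·(-155) = -51800.
∂h/∂x = [(-0.8)·75 − (-0.5)·(-155)] / -51800 = +0.002654
∂h/∂y = [(-205)·(-0.5) − (-235)·(-0.8)] / -51800 = +0.001651
Flow direction (−∇h) has components (-0.002654 E, -0.001651 N).
Azimuth = atan2(E, N) = atan2(-0.002654, -0.001651) = 238.1° ≈ 238°.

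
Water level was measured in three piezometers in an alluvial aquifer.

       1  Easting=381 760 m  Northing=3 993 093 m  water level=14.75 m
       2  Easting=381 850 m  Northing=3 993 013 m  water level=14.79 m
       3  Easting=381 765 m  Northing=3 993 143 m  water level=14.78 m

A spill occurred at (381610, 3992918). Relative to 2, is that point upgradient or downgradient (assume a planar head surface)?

downgradient

Differences from 1: to 2 (Δx, Δy, Δh) = (90, -80, +0.04); to 3 = (5, 50, +0.03).
Determinant of the coordinate differences = 90·50 − 5·(-80) = 4900.
∂h/∂x = [(+0.04)·50 − (+0.03)·(-80)] / 4900 = +0.0008980
∂h/∂y = [90·(+0.03) − 5·(+0.04)] / 4900 = +0.0005102
Head at (381610, 3992918) = 14.75 + (+0.0008980)·(-150) + (+0.0005102)·(-175) = 14.53 m.
That is lower than the 14.79 m at 2, so the point is downgradient.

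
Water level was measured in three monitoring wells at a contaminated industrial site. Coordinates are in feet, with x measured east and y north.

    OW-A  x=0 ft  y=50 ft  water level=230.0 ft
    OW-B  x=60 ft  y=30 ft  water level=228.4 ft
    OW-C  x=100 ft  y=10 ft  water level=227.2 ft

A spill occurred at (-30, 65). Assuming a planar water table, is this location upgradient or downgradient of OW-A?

upgradient

Taking OW-A as reference: OW-B−OW-A = (60, -20, -1.6); OW-C−OW-A = (100, -40, -2.8).
Determinant of the coordinate differences = 60·(-40) − 100·(-20) = -400.
∂h/∂x = [(-1.6)·(-40) − (-2.8)·(-20)] / -400 = -0.02000
∂h/∂y = [60·(-2.8) − 100·(-1.6)] / -400 = +0.02000
Head at (-30, 65) = 230.0 + (-0.02000)·(-30) + (+0.02000)·(15) = 230.90 ft.
That is higher than the 230.0 ft at OW-A, so the point is upgradient.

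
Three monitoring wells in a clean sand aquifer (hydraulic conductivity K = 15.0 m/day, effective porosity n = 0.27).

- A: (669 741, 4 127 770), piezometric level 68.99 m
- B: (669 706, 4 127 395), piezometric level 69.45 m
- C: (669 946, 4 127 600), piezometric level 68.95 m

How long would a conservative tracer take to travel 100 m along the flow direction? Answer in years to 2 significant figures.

3.1 years

Taking A as reference: B−A = (-35, -375, +0.46); C−A = (205, -170, -0.04).
Solve a·Δx + b·Δy = Δh: det = (-35)·(-170) − 205·(-375) = 82825.
∂h/∂x = [(+0.46)·(-170) − (-0.04)·(-375)] / 82825 = -0.001125
∂h/∂y = [(-35)·(-0.04) − 205·(+0.46)] / 82825 = -0.001122
|∇h| = √(-0.001125² + -0.001122²) = 0.001589
Seepage velocity v = K·i/n = 15.0 × 0.001589 / 0.27 = 0.08828 m/day.
t = 100 / 0.08828 = 1133 days = 3.1 years.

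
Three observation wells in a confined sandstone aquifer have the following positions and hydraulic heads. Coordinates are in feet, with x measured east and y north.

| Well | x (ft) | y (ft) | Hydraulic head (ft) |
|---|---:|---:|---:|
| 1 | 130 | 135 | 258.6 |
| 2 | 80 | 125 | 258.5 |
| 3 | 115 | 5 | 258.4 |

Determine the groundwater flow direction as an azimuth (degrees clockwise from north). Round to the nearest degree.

232°

Taking 1 as reference: 2−1 = (-50, -10, -0.1); 3−1 = (-15, -130, -0.2).
Determinant of the coordinate differences = (-50)·(-130) − (-15)·(-10) = 6350.
∂h/∂x = [(-0.1)·(-130) − (-0.2)·(-10)] / 6350 = +0.001732
∂h/∂y = [(-50)·(-0.2) − (-15)·(-0.1)] / 6350 = +0.001339
Flow direction (−∇h) has components (-0.001732 E, -0.001339 N).
Azimuth = atan2(E, N) = atan2(-0.001732, -0.001339) = 232.3° ≈ 232°.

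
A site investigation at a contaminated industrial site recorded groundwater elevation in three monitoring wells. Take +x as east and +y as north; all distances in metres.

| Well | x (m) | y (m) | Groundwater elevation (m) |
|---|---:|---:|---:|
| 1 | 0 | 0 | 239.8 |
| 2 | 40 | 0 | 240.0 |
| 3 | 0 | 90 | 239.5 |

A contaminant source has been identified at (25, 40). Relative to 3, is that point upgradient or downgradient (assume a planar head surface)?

∂h/∂x = (240.0 − 239.8) / (40 − 0) = +0.005000
∂h/∂y = (239.5 − 239.8) / (90 − 0) = -0.003333
Head at (25, 40) = 239.8 + (+0.005000)·(25) + (-0.003333)·(40) = 239.79 m.
That is higher than the 239.5 m at 3, so the point is upgradient.

upgradient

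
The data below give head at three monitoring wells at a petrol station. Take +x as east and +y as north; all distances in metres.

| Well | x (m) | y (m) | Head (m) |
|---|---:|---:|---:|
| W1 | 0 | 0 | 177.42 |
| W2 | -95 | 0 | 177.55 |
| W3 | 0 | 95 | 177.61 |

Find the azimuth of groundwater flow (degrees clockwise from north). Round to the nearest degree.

∂h/∂x = (177.55 − 177.42) / (-95 − 0) = -0.001368
∂h/∂y = (177.61 − 177.42) / (95 − 0) = +0.002000
Flow direction (−∇h) has components (+0.001368 E, -0.002000 N).
Azimuth = atan2(E, N) = atan2(+0.001368, -0.002000) = 145.6° ≈ 146°.

146°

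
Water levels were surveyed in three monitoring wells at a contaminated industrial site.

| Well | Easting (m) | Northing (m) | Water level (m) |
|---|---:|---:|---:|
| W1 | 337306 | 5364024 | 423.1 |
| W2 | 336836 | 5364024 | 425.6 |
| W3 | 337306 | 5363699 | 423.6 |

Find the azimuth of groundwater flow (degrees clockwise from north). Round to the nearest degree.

074°

∂h/∂x = (425.6 − 423.1) / (336836 − 337306) = -0.005319
∂h/∂y = (423.6 − 423.1) / (5363699 − 5364024) = -0.001538
Flow direction (−∇h) has components (+0.005319 E, +0.001538 N).
Azimuth = atan2(E, N) = atan2(+0.005319, +0.001538) = 73.9° ≈ 074°.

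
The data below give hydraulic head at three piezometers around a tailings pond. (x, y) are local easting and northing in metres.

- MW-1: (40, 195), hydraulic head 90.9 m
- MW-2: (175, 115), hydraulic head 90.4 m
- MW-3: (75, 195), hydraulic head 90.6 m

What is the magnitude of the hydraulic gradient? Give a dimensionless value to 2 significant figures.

Differences from MW-1: to MW-2 (Δx, Δy, Δh) = (135, -80, -0.5); to MW-3 = (35, 0, -0.3).
Determinant of the coordinate differences = 135·0 − 35·(-80) = 2800.
∂h/∂x = [(-0.5)·0 − (-0.3)·(-80)] / 2800 = -0.008571
∂h/∂y = [135·(-0.3) − 35·(-0.5)] / 2800 = -0.008214
|∇h| = √(-0.008571² + -0.008214²) = 0.01187

0.012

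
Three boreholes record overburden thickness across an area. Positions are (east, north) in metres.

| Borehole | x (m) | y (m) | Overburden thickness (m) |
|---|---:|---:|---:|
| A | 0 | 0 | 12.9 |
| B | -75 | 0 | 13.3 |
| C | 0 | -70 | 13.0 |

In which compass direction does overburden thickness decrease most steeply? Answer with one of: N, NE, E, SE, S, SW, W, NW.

E

∂d/∂x = (13.3 − 12.9) / (-75 − 0) = -0.005333
∂d/∂y = (13.0 − 12.9) / (-70 − 0) = -0.001429
Steepest decrease is along −∇f = (+0.005333 E, +0.001429 N) → east.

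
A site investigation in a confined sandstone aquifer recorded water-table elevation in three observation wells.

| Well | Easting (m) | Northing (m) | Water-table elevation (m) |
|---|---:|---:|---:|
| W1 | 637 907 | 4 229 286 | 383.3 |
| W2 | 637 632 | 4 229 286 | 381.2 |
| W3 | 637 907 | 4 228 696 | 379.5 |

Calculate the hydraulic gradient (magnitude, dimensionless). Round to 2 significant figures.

0.0100

∂h/∂x = (381.2 − 383.3) / (637632 − 637907) = +0.007636
∂h/∂y = (379.5 − 383.3) / (4228696 − 4229286) = +0.006441
|∇h| = √(0.007636² + 0.006441²) = 0.00999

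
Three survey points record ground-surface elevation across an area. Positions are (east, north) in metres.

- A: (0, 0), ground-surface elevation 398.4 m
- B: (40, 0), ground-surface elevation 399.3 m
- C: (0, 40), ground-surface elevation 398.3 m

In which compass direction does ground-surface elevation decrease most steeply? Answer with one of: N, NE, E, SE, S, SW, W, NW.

∂z/∂x = (399.3 − 398.4) / (40 − 0) = +0.02250
∂z/∂y = (398.3 − 398.4) / (40 − 0) = -0.002500
Steepest decrease is along −∇f = (-0.02250 E, +0.002500 N) → west.

W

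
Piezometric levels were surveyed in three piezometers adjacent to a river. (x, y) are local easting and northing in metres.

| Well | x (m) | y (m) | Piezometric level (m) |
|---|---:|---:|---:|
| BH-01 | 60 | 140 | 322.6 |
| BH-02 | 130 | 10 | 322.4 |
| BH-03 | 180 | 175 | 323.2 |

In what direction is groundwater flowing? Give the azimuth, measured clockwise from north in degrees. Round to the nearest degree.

Taking BH-01 as reference: BH-02−BH-01 = (70, -130, -0.2); BH-03−BH-01 = (120, 35, +0.6).
Determinant of the coordinate differences = 70·35 − 120·(-130) = 18050.
∂h/∂x = [(-0.2)·35 − (+0.6)·(-130)] / 18050 = +0.003934
∂h/∂y = [70·(+0.6) − 120·(-0.2)] / 18050 = +0.003657
Flow direction (−∇h) has components (-0.003934 E, -0.003657 N).
Azimuth = atan2(E, N) = atan2(-0.003934, -0.003657) = 227.1° ≈ 227°.

227°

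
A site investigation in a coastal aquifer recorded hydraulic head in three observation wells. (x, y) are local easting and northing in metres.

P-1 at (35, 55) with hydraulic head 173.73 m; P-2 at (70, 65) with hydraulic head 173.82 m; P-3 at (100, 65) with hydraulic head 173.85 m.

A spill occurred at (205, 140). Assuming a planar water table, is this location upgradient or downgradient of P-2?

Taking P-1 as reference: P-2−P-1 = (35, 10, +0.09); P-3−P-1 = (65, 10, +0.12).
Solve a·Δx + b·Δy = Δh: det = 35·10 − 65·10 = -300.
∂h/∂x = [(+0.09)·10 − (+0.12)·10] / -300 = +0.001000
∂h/∂y = [35·(+0.12) − 65·(+0.09)] / -300 = +0.005500
Head at (205, 140) = 173.73 + (+0.001000)·(170) + (+0.005500)·(85) = 174.37 m.
That is higher than the 173.82 m at P-2, so the point is upgradient.

upgradient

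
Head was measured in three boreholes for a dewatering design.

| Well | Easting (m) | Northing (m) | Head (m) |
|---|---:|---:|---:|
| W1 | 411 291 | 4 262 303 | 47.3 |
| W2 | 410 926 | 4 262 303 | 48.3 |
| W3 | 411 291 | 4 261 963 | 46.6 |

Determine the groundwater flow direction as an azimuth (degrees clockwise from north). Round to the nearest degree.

∂h/∂x = (48.3 − 47.3) / (410926 − 411291) = -0.002740
∂h/∂y = (46.6 − 47.3) / (4261963 − 4262303) = +0.002059
Flow direction (−∇h) has components (+0.002740 E, -0.002059 N).
Azimuth = atan2(E, N) = atan2(+0.002740, -0.002059) = 126.9° ≈ 127°.

127°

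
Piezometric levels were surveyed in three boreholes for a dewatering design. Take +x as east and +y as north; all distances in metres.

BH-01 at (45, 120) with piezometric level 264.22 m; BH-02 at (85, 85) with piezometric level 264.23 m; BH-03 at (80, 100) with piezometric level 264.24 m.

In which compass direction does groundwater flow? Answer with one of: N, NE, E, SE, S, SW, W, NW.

SW

With h = a·x + b·y + c and BH-01 as origin, the differences give:
  40·a + (-35)·b = +0.01
  35·a + (-20)·b = +0.02
Eliminate b (×(-20) and ×(-35), subtract): 425·a = 0.500 → a = ∂h/∂x = +0.001176
Back-substitute: b = ∂h/∂y = +0.001059.
Flow = −∇h = (-0.001176 east, -0.001059 north), which points southwest.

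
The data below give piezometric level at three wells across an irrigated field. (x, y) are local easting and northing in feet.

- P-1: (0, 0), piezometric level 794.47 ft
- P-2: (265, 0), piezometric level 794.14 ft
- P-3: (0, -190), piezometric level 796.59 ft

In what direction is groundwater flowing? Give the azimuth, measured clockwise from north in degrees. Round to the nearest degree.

∂h/∂x = (794.14 − 794.47) / (265 − 0) = -0.001245
∂h/∂y = (796.59 − 794.47) / (-190 − 0) = -0.01116
Flow direction (−∇h) has components (+0.001245 E, +0.01116 N).
Azimuth = atan2(E, N) = atan2(+0.001245, +0.01116) = 6.4° ≈ 006°.

006°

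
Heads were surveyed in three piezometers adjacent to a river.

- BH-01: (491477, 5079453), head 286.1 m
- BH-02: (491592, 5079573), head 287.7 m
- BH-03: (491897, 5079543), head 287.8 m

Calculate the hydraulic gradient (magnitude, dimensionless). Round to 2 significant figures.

0.012

Differences from BH-01: to BH-02 (Δx, Δy, Δh) = (115, 120, +1.6); to BH-03 = (420, 90, +1.7).
Solve a·Δx + b·Δy = Δh: det = 115·90 − 420·120 = -40050.
∂h/∂x = [(+1.6)·90 − (+1.7)·120] / -40050 = +0.001498
∂h/∂y = [115·(+1.7) − 420·(+1.6)] / -40050 = +0.01190
|∇h| = √(0.001498² + 0.01190²) = 0.01199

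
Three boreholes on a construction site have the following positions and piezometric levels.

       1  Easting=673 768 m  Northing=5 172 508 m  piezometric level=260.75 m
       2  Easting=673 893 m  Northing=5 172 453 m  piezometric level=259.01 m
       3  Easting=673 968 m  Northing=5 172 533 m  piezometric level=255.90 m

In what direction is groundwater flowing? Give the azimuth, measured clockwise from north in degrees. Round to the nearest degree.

050°

With h = a·x + b·y + c and 1 as origin, the differences give:
  125·a + (-55)·b = -1.74
  200·a + 25·b = -4.85
Eliminate b (×25 and ×(-55), subtract): 14125·a = -310.250 → a = ∂h/∂x = -0.02196
Back-substitute: b = ∂h/∂y = -0.01828.
Flow direction (−∇h) has components (+0.02196 E, +0.01828 N).
Azimuth = atan2(E, N) = atan2(+0.02196, +0.01828) = 50.2° ≈ 050°.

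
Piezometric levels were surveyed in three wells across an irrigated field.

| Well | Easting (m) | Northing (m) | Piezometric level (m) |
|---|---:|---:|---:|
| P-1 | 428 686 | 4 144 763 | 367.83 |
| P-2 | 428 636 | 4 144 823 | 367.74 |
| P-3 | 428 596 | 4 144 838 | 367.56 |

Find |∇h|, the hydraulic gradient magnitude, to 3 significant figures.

Three-point gradient (reference P-1): Δ to P-2 = (-50, 60, -0.09), Δ to P-3 = (-90, 75, -0.27).
∂h/∂x = +0.005727, ∂h/∂y = +0.003273 (det = 1650).
|∇h| = √(0.005727² + 0.003273²) = 0.006596

0.00660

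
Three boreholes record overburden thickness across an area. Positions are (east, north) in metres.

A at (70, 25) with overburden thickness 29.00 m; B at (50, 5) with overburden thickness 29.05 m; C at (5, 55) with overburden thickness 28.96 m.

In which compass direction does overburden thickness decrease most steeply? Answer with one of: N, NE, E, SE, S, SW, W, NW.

With d = a·x + b·y + c and A as origin, the differences give:
  (-20)·a + (-20)·b = +0.05
  (-65)·a + 30·b = -0.04
Eliminate b (×30 and ×(-20), subtract): -1900·a = 0.700 → a = ∂d/∂x = -0.0003684
Back-substitute: b = ∂d/∂y = -0.002132.
Steepest decrease is along −∇f = (+0.0003684 E, +0.002132 N) → north.

N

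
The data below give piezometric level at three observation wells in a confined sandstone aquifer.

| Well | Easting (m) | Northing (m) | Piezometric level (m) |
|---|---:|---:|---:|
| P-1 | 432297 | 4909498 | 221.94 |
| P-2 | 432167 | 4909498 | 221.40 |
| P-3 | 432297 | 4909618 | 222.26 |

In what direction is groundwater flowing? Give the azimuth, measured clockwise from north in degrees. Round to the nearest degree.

237°

∂h/∂x = (221.40 − 221.94) / (432167 − 432297) = +0.004154
∂h/∂y = (222.26 − 221.94) / (4909618 − 4909498) = +0.002667
Flow direction (−∇h) has components (-0.004154 E, -0.002667 N).
Azimuth = atan2(E, N) = atan2(-0.004154, -0.002667) = 237.3° ≈ 237°.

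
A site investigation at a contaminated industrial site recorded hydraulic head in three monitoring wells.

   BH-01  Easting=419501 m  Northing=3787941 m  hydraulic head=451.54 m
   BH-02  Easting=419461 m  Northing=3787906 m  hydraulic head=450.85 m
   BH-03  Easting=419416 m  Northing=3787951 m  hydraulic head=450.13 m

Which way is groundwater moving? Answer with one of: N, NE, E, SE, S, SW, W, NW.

W

With h = a·x + b·y + c and BH-01 as origin, the differences give:
  (-40)·a + (-35)·b = -0.69
  (-85)·a + 10·b = -1.41
Eliminate b (×10 and ×(-35), subtract): -3375·a = -56.250 → a = ∂h/∂x = +0.01667
Back-substitute: b = ∂h/∂y = +0.0006667.
Flow = −∇h = (-0.01667 east, -0.0006667 north), which points west.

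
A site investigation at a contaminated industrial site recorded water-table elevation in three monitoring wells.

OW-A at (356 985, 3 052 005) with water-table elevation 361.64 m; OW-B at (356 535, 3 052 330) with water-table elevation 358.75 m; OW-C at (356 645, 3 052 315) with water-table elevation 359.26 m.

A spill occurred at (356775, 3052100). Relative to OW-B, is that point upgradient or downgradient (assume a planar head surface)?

upgradient

Differences from OW-A: to OW-B (Δx, Δy, Δh) = (-450, 325, -2.89); to OW-C = (-340, 310, -2.38).
Determinant of the coordinate differences = (-450)·310 − (-340)·325 = -29000.
∂h/∂x = [(-2.89)·310 − (-2.38)·325] / -29000 = +0.004221
∂h/∂y = [(-450)·(-2.38) − (-340)·(-2.89)] / -29000 = -0.003048
Head at (356775, 3052100) = 361.64 + (+0.004221)·(-210) + (-0.003048)·(95) = 360.46 m.
That is higher than the 358.75 m at OW-B, so the point is upgradient.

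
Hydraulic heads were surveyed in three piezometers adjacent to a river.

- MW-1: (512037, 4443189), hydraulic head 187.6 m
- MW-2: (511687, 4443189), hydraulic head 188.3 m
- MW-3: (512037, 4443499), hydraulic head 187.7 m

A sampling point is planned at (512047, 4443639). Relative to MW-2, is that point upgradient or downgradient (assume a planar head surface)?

∂h/∂x = (188.3 − 187.6) / (511687 − 512037) = -0.002000
∂h/∂y = (187.7 − 187.6) / (4443499 − 4443189) = +0.0003226
Head at (512047, 4443639) = 187.6 + (-0.002000)·(10) + (+0.0003226)·(450) = 187.73 m.
That is lower than the 188.3 m at MW-2, so the point is downgradient.

downgradient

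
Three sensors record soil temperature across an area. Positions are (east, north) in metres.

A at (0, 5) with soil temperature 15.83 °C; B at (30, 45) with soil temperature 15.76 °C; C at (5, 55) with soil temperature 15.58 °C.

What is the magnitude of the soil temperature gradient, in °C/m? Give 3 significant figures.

Three-point gradient (reference A): Δ to B = (30, 40, -0.07), Δ to C = (5, 50, -0.25).
∂T/∂x = +0.005000, ∂T/∂y = -0.005500 (det = 1300).
|∇f| = √(0.005000² + -0.005500²) = 0.007433 °C/m

0.00743 °C/m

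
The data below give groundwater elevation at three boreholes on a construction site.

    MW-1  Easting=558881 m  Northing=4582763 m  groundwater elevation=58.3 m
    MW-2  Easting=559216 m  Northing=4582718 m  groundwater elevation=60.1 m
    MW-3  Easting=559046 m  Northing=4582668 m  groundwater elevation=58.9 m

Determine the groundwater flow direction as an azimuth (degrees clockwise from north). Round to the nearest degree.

Differences from MW-1: to MW-2 (Δx, Δy, Δh) = (335, -45, +1.8); to MW-3 = (165, -95, +0.6).
Determinant of the coordinate differences = 335·(-95) − 165·(-45) = -24400.
∂h/∂x = [(+1.8)·(-95) − (+0.6)·(-45)] / -24400 = +0.005902
∂h/∂y = [335·(+0.6) − 165·(+1.8)] / -24400 = +0.003934
Flow direction (−∇h) has components (-0.005902 E, -0.003934 N).
Azimuth = atan2(E, N) = atan2(-0.005902, -0.003934) = 236.3° ≈ 236°.

236°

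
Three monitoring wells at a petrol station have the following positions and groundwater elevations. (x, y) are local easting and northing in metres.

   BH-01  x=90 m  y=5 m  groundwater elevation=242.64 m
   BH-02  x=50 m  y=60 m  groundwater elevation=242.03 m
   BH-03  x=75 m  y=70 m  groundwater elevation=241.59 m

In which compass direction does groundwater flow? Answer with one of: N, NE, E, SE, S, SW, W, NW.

NE

With h = a·x + b·y + c and BH-01 as origin, the differences give:
  (-40)·a + 55·b = -0.61
  (-15)·a + 65·b = -1.05
Eliminate b (×65 and ×55, subtract): -1775·a = 18.100 → a = ∂h/∂x = -0.01020
Back-substitute: b = ∂h/∂y = -0.01851.
Flow = −∇h = (+0.01020 east, +0.01851 north), which points northeast.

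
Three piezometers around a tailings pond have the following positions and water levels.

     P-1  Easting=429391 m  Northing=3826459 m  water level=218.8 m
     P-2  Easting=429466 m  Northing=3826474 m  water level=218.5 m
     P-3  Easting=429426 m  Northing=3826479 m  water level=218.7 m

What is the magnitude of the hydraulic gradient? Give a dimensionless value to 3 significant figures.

With h = a·x + b·y + c and P-1 as origin, the differences give:
  75·a + 15·b = -0.3
  35·a + 20·b = -0.1
Eliminate b (×20 and ×15, subtract): 975·a = -4.50 → a = ∂h/∂x = -0.004615
Back-substitute: b = ∂h/∂y = +0.003077.
|∇h| = √(-0.004615² + 0.003077²) = 0.005547

0.00555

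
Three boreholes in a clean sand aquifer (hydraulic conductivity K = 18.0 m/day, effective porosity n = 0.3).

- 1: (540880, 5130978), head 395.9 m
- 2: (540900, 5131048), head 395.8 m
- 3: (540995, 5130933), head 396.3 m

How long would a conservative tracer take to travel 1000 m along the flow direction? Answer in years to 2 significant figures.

13 years

Differences from 1: to 2 (Δx, Δy, Δh) = (20, 70, -0.1); to 3 = (115, -45, +0.4).
Solve a·Δx + b·Δy = Δh: det = 20·(-45) − 115·70 = -8950.
∂h/∂x = [(-0.1)·(-45) − (+0.4)·70] / -8950 = +0.002626
∂h/∂y = [20·(+0.4) − 115·(-0.1)] / -8950 = -0.002179
|∇h| = √(0.002626² + -0.002179²) = 0.003412
Seepage velocity v = K·i/n = 18.0 × 0.003412 / 0.3 = 0.2047 m/day.
t = 1000 / 0.2047 = 4885 days = 13.4 years.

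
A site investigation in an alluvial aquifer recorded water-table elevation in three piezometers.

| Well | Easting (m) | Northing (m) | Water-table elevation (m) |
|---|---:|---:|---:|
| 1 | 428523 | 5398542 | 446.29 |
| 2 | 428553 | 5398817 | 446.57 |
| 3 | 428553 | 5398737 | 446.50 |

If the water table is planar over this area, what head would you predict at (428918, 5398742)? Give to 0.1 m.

447.0 m

With h = a·x + b·y + c and 1 as origin, the differences give:
  30·a + 275·b = +0.28
  30·a + 195·b = +0.21
Eliminate b (×195 and ×275, subtract): -2400·a = -3.150 → a = ∂h/∂x = +0.001312
Back-substitute: b = ∂h/∂y = +0.0008750.
h(428918, 5398742) = 446.29 + (+0.001312)·(395) + (+0.0008750)·(200) = 446.29 +0.518 +0.175 = 446.983 m.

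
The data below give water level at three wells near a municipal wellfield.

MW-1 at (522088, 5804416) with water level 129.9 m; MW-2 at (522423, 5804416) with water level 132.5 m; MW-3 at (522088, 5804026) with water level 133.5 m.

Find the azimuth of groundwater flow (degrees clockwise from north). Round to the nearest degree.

∂h/∂x = (132.5 − 129.9) / (522423 − 522088) = +0.007761
∂h/∂y = (133.5 − 129.9) / (5804026 − 5804416) = -0.009231
Flow direction (−∇h) has components (-0.007761 E, +0.009231 N).
Azimuth = atan2(E, N) = atan2(-0.007761, +0.009231) = 319.9° ≈ 320°.

320°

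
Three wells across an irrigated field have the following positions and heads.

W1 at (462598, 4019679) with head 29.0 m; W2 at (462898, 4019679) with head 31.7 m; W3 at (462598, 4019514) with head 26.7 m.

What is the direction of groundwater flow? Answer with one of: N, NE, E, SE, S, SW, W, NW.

SW

∂h/∂x = (31.7 − 29.0) / (462898 − 462598) = +0.009000
∂h/∂y = (26.7 − 29.0) / (4019514 − 4019679) = +0.01394
Flow = −∇h = (-0.009000 east, -0.01394 north), which points southwest.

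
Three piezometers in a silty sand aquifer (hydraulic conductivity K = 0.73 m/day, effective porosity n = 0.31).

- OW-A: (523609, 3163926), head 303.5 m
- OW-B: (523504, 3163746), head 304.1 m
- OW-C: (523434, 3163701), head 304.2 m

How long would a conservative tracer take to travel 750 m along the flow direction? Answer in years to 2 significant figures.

210 years

Taking OW-A as reference: OW-B−OW-A = (-105, -180, +0.6); OW-C−OW-A = (-175, -225, +0.7).
Solve a·Δx + b·Δy = Δh: det = (-105)·(-225) − (-175)·(-180) = -7875.
∂h/∂x = [(+0.6)·(-225) − (+0.7)·(-180)] / -7875 = +0.001143
∂h/∂y = [(-105)·(+0.7) − (-175)·(+0.6)] / -7875 = -0.004000
|∇h| = √(0.001143² + -0.004000²) = 0.00416
Seepage velocity v = K·i/n = 0.73 × 0.00416 / 0.31 = 0.009796 m/day.
t = 750 / 0.009796 = 7.656e+04 days = 210 years.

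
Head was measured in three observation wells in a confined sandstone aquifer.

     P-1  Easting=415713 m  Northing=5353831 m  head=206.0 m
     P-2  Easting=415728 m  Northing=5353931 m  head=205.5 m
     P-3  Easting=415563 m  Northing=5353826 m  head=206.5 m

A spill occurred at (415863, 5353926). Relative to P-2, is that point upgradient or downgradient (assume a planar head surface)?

downgradient

Taking P-1 as reference: P-2−P-1 = (15, 100, -0.5); P-3−P-1 = (-150, -5, +0.5).
Determinant of the coordinate differences = 15·(-5) − (-150)·100 = 14925.
∂h/∂x = [(-0.5)·(-5) − (+0.5)·100] / 14925 = -0.003183
∂h/∂y = [15·(+0.5) − (-150)·(-0.5)] / 14925 = -0.004523
Head at (415863, 5353926) = 206.0 + (-0.003183)·(150) + (-0.004523)·(95) = 205.09 m.
That is lower than the 205.5 m at P-2, so the point is downgradient.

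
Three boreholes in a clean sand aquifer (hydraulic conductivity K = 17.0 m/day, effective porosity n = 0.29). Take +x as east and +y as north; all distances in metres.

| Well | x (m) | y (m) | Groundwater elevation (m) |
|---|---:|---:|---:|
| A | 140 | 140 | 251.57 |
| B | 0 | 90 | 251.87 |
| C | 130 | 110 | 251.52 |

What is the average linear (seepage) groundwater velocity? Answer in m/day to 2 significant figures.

Three-point gradient (reference A): Δ to B = (-140, -50, +0.30), Δ to C = (-10, -30, -0.05).
∂h/∂x = -0.003108, ∂h/∂y = +0.002703 (det = 3700).
|∇h| = √(-0.003108² + 0.002703²) = 0.004119
Seepage velocity v = K·i/n = 17.0 × 0.004119 / 0.29 = 0.2415 m/day.

0.24 m/day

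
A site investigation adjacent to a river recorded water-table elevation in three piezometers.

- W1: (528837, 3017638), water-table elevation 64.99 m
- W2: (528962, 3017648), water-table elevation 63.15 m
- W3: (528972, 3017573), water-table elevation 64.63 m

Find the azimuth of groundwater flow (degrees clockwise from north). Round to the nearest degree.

Three-point gradient (reference W1): Δ to W2 = (125, 10, -1.84), Δ to W3 = (135, -65, -0.36).
∂h/∂x = -0.01300, ∂h/∂y = -0.02147 (det = -9475).
Flow direction (−∇h) has components (+0.01300 E, +0.02147 N).
Azimuth = atan2(E, N) = atan2(+0.01300, +0.02147) = 31.2° ≈ 031°.

031°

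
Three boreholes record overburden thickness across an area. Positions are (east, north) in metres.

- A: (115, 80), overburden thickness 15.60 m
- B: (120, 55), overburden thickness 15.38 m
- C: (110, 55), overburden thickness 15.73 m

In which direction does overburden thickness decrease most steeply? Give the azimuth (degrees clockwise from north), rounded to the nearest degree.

Three-point gradient (reference A): Δ to B = (5, -25, -0.22), Δ to C = (-5, -25, +0.13).
∂d/∂x = -0.03500, ∂d/∂y = +0.001800 (det = -250).
Steepest decrease is along −∇f: components (+0.03500 E, -0.001800 N).
Azimuth = atan2(+0.03500, -0.001800) = 92.9° ≈ 093°.

093°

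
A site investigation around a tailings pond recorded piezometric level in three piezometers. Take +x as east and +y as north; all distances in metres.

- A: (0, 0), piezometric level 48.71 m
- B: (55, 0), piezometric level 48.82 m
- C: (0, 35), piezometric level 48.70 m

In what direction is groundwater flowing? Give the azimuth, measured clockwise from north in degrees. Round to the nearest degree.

278°

∂h/∂x = (48.82 − 48.71) / (55 − 0) = +0.002000
∂h/∂y = (48.70 − 48.71) / (35 − 0) = -0.0002857
Flow direction (−∇h) has components (-0.002000 E, +0.0002857 N).
Azimuth = atan2(E, N) = atan2(-0.002000, +0.0002857) = 278.1° ≈ 278°.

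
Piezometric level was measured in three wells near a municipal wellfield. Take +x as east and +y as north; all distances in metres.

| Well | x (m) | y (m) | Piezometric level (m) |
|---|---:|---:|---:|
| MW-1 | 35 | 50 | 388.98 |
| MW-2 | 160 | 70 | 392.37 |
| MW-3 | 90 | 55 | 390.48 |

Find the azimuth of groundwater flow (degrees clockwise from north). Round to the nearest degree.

With h = a·x + b·y + c and MW-1 as origin, the differences give:
  125·a + 20·b = +3.39
  55·a + 5·b = +1.50
Eliminate b (×5 and ×20, subtract): -475·a = -13.050 → a = ∂h/∂x = +0.02747
Back-substitute: b = ∂h/∂y = -0.002211.
Flow direction (−∇h) has components (-0.02747 E, +0.002211 N).
Azimuth = atan2(E, N) = atan2(-0.02747, +0.002211) = 274.6° ≈ 275°.

275°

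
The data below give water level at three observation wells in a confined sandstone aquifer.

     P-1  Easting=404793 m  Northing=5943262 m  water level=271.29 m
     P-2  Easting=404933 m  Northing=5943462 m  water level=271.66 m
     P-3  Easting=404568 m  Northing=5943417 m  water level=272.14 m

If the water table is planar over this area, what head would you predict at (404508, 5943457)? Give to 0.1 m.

272.4 m

Taking P-1 as reference: P-2−P-1 = (140, 200, +0.37); P-3−P-1 = (-225, 155, +0.85).
Determinant of the coordinate differences = 140·155 − (-225)·200 = 66700.
∂h/∂x = [(+0.37)·155 − (+0.85)·200] / 66700 = -0.001689
∂h/∂y = [140·(+0.85) − (-225)·(+0.37)] / 66700 = +0.003032
h(404508, 5943457) = 271.29 + (-0.001689)·(-285) + (+0.003032)·(195) = 271.29 +0.481 +0.591 = 272.363 m.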